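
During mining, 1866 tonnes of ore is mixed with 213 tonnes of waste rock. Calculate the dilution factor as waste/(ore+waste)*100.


10.2453%

Total material = ore + waste
= 1866 + 213 = 2079 tonnes
Dilution = waste / total * 100
= 213 / 2079 * 100
= 0.1024531025 * 100
= 10.2453%


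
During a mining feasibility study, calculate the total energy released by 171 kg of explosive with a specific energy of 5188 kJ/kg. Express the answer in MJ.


Energy = mass * specific_energy / 1000
= 171 * 5188 / 1000
= 887148 / 1000
= 887.148 MJ

887.148 MJ


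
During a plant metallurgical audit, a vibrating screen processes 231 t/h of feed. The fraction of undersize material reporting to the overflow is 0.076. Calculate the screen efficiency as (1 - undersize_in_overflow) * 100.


Screen efficiency = (1 - fraction of undersize in overflow) * 100
= (1 - 0.076) * 100
= 0.924 * 100
= 92.4%

92.4%


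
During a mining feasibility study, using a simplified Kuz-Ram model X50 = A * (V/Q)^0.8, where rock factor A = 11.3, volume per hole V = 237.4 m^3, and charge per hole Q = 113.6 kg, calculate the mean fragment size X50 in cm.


20.3779 cm

Compute V/Q:
V/Q = 237.4 / 113.6 = 2.089788732
Raise to the power 0.8:
(V/Q)^0.8 = 2.089788732^0.8 = 1.803357816
Multiply by A:
X50 = 11.3 * 1.803357816
= 20.3779 cm


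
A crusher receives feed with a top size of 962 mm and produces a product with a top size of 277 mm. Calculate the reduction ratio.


3.4729

Reduction ratio = feed size / product size
= 962 / 277
= 3.4729


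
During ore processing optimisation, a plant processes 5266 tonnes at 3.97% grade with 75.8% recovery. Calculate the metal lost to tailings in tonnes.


Total metal in feed:
= 5266 * 3.97 / 100 = 209.0602 tonnes
Metal recovered:
= 209.0602 * 75.8 / 100 = 158.4676316 tonnes
Metal lost to tailings:
= 209.0602 - 158.4676316
= 50.5926 tonnes

50.5926 tonnes


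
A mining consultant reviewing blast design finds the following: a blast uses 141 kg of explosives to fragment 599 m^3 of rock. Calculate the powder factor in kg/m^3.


Powder factor = explosive mass / rock volume
= 141 / 599
= 0.2354 kg/m^3

0.2354 kg/m^3


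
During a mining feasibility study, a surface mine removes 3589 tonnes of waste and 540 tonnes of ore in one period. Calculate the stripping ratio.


Stripping ratio = waste tonnage / ore tonnage
= 3589 / 540
= 6.6463

6.6463


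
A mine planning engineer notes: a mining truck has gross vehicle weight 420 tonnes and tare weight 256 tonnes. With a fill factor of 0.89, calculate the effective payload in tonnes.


145.96 tonnes

Maximum payload = gross - tare
= 420 - 256 = 164 tonnes
Effective payload = max payload * fill factor
= 164 * 0.89
= 145.96 tonnes


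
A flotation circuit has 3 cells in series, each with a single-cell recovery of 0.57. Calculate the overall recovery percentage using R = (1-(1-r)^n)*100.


Complement of single-cell recovery:
1 - r = 1 - 0.57 = 0.43
Raise to power n:
(1 - r)^3 = 0.43^3 = 0.079507
Overall recovery:
R = (1 - 0.079507) * 100
= 92.0493%

92.0493%


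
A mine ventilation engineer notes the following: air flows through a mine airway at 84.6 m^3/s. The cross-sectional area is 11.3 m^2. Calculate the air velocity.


7.4867 m/s

Velocity = flow rate / cross-sectional area
= 84.6 / 11.3
= 7.4867 m/s


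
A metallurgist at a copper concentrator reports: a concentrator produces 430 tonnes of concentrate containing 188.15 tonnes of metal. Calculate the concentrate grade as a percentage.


43.7558%

Grade = (metal in concentrate / concentrate mass) * 100
= (188.15 / 430) * 100
= 0.4375581395 * 100
= 43.7558%


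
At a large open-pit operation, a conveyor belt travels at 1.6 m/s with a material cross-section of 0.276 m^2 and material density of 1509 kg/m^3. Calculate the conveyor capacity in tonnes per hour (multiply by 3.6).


2398.9478 t/h

Volumetric flow = speed * area
= 1.6 * 0.276 = 0.4416 m^3/s
Mass flow = volumetric * density
= 0.4416 * 1509 = 666.3744 kg/s
Convert to t/h: multiply by 3.6
Capacity = 666.3744 * 3.6
= 2398.9478 t/h


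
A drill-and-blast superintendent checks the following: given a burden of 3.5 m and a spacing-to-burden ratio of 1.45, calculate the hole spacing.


5.075 m

Spacing = burden * ratio
= 3.5 * 1.45
= 5.075 m


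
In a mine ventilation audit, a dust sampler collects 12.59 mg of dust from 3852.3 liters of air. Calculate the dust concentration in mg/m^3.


3.2682 mg/m^3

Convert liters to m^3: 1 m^3 = 1000 L
Concentration = mass / volume * 1000
= 12.59 / 3852.3 * 1000
= 0.003268177452 * 1000
= 3.2682 mg/m^3


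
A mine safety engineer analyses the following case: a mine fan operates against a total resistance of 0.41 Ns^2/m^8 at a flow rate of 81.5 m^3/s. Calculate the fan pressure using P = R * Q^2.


Compute Q^2:
Q^2 = 81.5^2 = 6642.25
Compute pressure:
P = R * Q^2 = 0.41 * 6642.25
= 2723.3225 Pa

2723.3225 Pa


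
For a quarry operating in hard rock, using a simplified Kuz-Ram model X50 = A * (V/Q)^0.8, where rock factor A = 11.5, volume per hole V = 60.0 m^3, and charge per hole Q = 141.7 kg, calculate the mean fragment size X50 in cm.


Compute V/Q:
V/Q = 60.0 / 141.7 = 0.4234297812
Raise to the power 0.8:
(V/Q)^0.8 = 0.4234297812^0.8 = 0.502834561
Multiply by A:
X50 = 11.5 * 0.502834561
= 5.7826 cm

5.7826 cm


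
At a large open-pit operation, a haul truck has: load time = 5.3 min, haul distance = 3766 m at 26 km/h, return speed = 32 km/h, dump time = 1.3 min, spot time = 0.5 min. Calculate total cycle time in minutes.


22.852 min

Convert haul speed to m/min: 26 * 1000/60 = 433.3333333 m/min
Haul time = 3766 / 433.3333333 = 8.690769231 min
Convert return speed to m/min: 32 * 1000/60 = 533.3333333 m/min
Return time = 3766 / 533.3333333 = 7.06125 min
Total cycle time:
= 5.3 + 8.690769231 + 1.3 + 7.06125 + 0.5
= 22.852 min


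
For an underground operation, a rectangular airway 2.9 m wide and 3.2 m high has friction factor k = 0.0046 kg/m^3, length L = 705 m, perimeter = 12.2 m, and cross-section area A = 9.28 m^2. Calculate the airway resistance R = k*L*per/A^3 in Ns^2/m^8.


Compute the numerator:
k * L * per = 0.0046 * 705 * 12.2
= 39.5646
Compute the denominator:
A^3 = 9.28^3 = 799.178752
Resistance:
R = 39.5646 / 799.178752
= 0.0495 Ns^2/m^8

0.0495 Ns^2/m^8


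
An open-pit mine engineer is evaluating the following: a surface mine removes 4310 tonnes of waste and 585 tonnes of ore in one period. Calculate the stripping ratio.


7.3675

Stripping ratio = waste tonnage / ore tonnage
= 4310 / 585
= 7.3675


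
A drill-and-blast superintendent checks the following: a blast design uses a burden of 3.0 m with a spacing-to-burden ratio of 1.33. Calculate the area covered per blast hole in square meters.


First, find the spacing:
Spacing = burden * ratio = 3.0 * 1.33
= 3.99 m
Then, calculate the area:
Area = burden * spacing = 3.0 * 3.99
= 11.97 m^2

11.97 m^2


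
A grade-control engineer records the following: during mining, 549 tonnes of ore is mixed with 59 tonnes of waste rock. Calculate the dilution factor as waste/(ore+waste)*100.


Total material = ore + waste
= 549 + 59 = 608 tonnes
Dilution = waste / total * 100
= 59 / 608 * 100
= 0.09703947368 * 100
= 9.7039%

9.7039%


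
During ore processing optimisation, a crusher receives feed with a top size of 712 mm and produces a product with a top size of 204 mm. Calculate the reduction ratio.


Reduction ratio = feed size / product size
= 712 / 204
= 3.4902

3.4902


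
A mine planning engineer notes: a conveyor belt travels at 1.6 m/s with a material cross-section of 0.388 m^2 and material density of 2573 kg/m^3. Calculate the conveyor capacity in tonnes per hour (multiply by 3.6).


Volumetric flow = speed * area
= 1.6 * 0.388 = 0.6208 m^3/s
Mass flow = volumetric * density
= 0.6208 * 2573 = 1597.3184 kg/s
Convert to t/h: multiply by 3.6
Capacity = 1597.3184 * 3.6
= 5750.3462 t/h

5750.3462 t/h


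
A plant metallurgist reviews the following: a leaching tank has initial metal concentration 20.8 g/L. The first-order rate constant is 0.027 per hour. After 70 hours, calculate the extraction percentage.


Compute the exponent:
-k * t = -0.027 * 70 = -1.89
Remaining concentration:
C = 20.8 * exp(-1.89)
= 20.8 * 0.1510718088
= 3.142293624 g/L
Extracted = 20.8 - 3.142293624 = 17.65770638 g/L
Extraction % = 17.65770638 / 20.8 * 100
= 84.8928%

84.8928%


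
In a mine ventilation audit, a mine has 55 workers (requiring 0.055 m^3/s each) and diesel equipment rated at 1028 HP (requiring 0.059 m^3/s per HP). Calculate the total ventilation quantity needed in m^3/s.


Airflow for workers:
Q_people = 55 * 0.055 = 3.025 m^3/s
Airflow for diesel equipment:
Q_diesel = 1028 * 0.059 = 60.652 m^3/s
Total ventilation:
Q_total = 3.025 + 60.652
= 63.677 m^3/s

63.677 m^3/s


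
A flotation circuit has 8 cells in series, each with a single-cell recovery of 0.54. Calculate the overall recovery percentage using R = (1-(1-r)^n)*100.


Complement of single-cell recovery:
1 - r = 1 - 0.54 = 0.46
Raise to power n:
(1 - r)^8 = 0.46^8 = 0.002004761223
Overall recovery:
R = (1 - 0.002004761223) * 100
= 99.7995%

99.7995%


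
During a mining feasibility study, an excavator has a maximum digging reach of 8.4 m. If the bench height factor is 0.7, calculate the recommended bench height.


5.88 m

Bench height = reach * factor
= 8.4 * 0.7
= 5.88 m


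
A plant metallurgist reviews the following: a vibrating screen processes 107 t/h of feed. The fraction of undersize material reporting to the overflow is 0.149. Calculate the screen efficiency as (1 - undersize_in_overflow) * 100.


Screen efficiency = (1 - fraction of undersize in overflow) * 100
= (1 - 0.149) * 100
= 0.851 * 100
= 85.1%

85.1%


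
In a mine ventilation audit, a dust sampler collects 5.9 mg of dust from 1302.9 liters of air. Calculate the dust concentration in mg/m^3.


Convert liters to m^3: 1 m^3 = 1000 L
Concentration = mass / volume * 1000
= 5.9 / 1302.9 * 1000
= 0.004528359813 * 1000
= 4.5284 mg/m^3

4.5284 mg/m^3


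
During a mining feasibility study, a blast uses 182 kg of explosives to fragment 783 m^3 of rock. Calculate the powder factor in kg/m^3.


0.2324 kg/m^3

Powder factor = explosive mass / rock volume
= 182 / 783
= 0.2324 kg/m^3


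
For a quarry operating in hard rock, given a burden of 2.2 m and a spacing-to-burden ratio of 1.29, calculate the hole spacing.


2.838 m

Spacing = burden * ratio
= 2.2 * 1.29
= 2.838 m


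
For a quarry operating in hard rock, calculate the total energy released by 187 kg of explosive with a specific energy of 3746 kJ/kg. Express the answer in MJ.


700.502 MJ

Energy = mass * specific_energy / 1000
= 187 * 3746 / 1000
= 700502 / 1000
= 700.502 MJ


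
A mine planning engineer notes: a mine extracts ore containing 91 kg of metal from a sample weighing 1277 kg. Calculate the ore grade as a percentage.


7.1261%

Ore grade = (metal mass / ore mass) * 100
= (91 / 1277) * 100
= 0.07126076742 * 100
= 7.1261%


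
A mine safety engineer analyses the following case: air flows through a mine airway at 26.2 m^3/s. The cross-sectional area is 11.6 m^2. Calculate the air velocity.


2.2586 m/s

Velocity = flow rate / cross-sectional area
= 26.2 / 11.6
= 2.2586 m/s


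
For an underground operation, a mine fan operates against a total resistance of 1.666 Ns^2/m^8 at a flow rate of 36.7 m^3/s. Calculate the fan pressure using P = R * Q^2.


Compute Q^2:
Q^2 = 36.7^2 = 1346.89
Compute pressure:
P = R * Q^2 = 1.666 * 1346.89
= 2243.9187 Pa

2243.9187 Pa


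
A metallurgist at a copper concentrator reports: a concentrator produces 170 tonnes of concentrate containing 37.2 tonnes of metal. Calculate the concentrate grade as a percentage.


Grade = (metal in concentrate / concentrate mass) * 100
= (37.2 / 170) * 100
= 0.2188235294 * 100
= 21.8824%

21.8824%


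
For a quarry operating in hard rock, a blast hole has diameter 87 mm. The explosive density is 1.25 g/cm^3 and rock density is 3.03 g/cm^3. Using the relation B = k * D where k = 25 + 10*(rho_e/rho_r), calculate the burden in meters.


2.5339 m

First, compute k:
rho_e / rho_r = 1.25 / 3.03 = 0.4125412541
k = 25 + 10 * 0.4125412541 = 29.12541254
Then, compute burden:
B = k * D / 1000 = 29.12541254 * 87 / 1000
= 2533.910891 / 1000
= 2.5339 m


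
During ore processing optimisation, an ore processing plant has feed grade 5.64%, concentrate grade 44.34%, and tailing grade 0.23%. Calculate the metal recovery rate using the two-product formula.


Using the two-product formula:
R = 100 * c * (f - t) / (f * (c - t))
Numerator = 100 * 44.34 * (5.64 - 0.23)
= 100 * 44.34 * 5.41
= 23987.94
Denominator = 5.64 * (44.34 - 0.23)
= 5.64 * 44.11
= 248.7804
R = 23987.94 / 248.7804
= 96.4221%

96.4221%


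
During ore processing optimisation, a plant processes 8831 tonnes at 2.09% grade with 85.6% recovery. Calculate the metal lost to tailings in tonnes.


Total metal in feed:
= 8831 * 2.09 / 100 = 184.5679 tonnes
Metal recovered:
= 184.5679 * 85.6 / 100 = 157.9901224 tonnes
Metal lost to tailings:
= 184.5679 - 157.9901224
= 26.5778 tonnes

26.5778 tonnes


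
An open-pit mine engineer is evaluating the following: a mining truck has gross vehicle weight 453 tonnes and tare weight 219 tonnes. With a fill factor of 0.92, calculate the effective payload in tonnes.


215.28 tonnes

Maximum payload = gross - tare
= 453 - 219 = 234 tonnes
Effective payload = max payload * fill factor
= 234 * 0.92
= 215.28 tonnes


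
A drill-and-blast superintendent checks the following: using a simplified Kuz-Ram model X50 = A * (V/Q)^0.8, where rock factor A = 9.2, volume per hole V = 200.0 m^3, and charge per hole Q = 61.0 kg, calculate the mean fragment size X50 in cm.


Compute V/Q:
V/Q = 200.0 / 61.0 = 3.278688525
Raise to the power 0.8:
(V/Q)^0.8 = 3.278688525^0.8 = 2.585592793
Multiply by A:
X50 = 9.2 * 2.585592793
= 23.7875 cm

23.7875 cm


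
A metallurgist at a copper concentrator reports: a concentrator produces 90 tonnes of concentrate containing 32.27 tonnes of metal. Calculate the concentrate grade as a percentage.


Grade = (metal in concentrate / concentrate mass) * 100
= (32.27 / 90) * 100
= 0.3585555556 * 100
= 35.8556%

35.8556%


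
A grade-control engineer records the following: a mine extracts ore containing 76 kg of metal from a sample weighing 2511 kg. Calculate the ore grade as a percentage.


3.0267%

Ore grade = (metal mass / ore mass) * 100
= (76 / 2511) * 100
= 0.03026682597 * 100
= 3.0267%


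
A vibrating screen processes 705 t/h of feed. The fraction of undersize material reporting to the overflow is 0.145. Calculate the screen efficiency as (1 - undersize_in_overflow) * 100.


85.5%

Screen efficiency = (1 - fraction of undersize in overflow) * 100
= (1 - 0.145) * 100
= 0.855 * 100
= 85.5%


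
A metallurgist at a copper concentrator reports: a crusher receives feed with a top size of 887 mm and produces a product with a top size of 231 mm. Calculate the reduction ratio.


Reduction ratio = feed size / product size
= 887 / 231
= 3.8398

3.8398


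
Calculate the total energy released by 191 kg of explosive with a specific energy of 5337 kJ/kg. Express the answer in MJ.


Energy = mass * specific_energy / 1000
= 191 * 5337 / 1000
= 1019367 / 1000
= 1019.367 MJ

1019.367 MJ


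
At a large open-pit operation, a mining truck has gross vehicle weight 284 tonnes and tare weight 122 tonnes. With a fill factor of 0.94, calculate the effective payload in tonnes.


152.28 tonnes

Maximum payload = gross - tare
= 284 - 122 = 162 tonnes
Effective payload = max payload * fill factor
= 162 * 0.94
= 152.28 tonnes


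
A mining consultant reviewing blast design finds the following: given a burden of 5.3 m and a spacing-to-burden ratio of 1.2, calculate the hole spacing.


6.36 m

Spacing = burden * ratio
= 5.3 * 1.2
= 6.36 m


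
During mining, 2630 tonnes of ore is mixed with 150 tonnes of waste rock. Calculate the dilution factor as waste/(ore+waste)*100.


5.3957%

Total material = ore + waste
= 2630 + 150 = 2780 tonnes
Dilution = waste / total * 100
= 150 / 2780 * 100
= 0.05395683453 * 100
= 5.3957%


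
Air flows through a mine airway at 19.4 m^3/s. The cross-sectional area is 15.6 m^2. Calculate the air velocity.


Velocity = flow rate / cross-sectional area
= 19.4 / 15.6
= 1.2436 m/s

1.2436 m/s


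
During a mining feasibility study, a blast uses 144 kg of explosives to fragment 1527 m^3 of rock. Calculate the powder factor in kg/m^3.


0.0943 kg/m^3

Powder factor = explosive mass / rock volume
= 144 / 1527
= 0.0943 kg/m^3


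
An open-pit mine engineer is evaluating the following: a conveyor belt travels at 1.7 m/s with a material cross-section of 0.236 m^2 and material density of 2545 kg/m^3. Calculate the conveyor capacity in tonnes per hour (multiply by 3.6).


Volumetric flow = speed * area
= 1.7 * 0.236 = 0.4012 m^3/s
Mass flow = volumetric * density
= 0.4012 * 2545 = 1021.054 kg/s
Convert to t/h: multiply by 3.6
Capacity = 1021.054 * 3.6
= 3675.7944 t/h

3675.7944 t/h


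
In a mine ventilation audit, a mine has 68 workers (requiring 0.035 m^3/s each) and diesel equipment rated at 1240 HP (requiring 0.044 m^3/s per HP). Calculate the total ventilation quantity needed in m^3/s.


Airflow for workers:
Q_people = 68 * 0.035 = 2.38 m^3/s
Airflow for diesel equipment:
Q_diesel = 1240 * 0.044 = 54.56 m^3/s
Total ventilation:
Q_total = 2.38 + 54.56
= 56.94 m^3/s

56.94 m^3/s


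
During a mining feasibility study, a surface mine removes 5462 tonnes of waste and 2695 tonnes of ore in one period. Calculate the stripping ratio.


2.0267

Stripping ratio = waste tonnage / ore tonnage
= 5462 / 2695
= 2.0267


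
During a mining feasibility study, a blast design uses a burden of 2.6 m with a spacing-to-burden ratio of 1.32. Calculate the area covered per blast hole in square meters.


8.9232 m^2

First, find the spacing:
Spacing = burden * ratio = 2.6 * 1.32
= 3.432 m
Then, calculate the area:
Area = burden * spacing = 2.6 * 3.432
= 8.9232 m^2


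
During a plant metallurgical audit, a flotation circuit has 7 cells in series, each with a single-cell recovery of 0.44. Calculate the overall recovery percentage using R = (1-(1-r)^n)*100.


98.2729%

Complement of single-cell recovery:
1 - r = 1 - 0.44 = 0.56
Raise to power n:
(1 - r)^7 = 0.56^7 = 0.0172709485
Overall recovery:
R = (1 - 0.0172709485) * 100
= 98.2729%


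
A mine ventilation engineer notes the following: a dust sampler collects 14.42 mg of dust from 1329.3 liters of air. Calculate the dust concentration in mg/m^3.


10.8478 mg/m^3

Convert liters to m^3: 1 m^3 = 1000 L
Concentration = mass / volume * 1000
= 14.42 / 1329.3 * 1000
= 0.01084781464 * 1000
= 10.8478 mg/m^3


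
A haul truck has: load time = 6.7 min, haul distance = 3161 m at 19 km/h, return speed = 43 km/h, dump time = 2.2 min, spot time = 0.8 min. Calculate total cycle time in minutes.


Convert haul speed to m/min: 19 * 1000/60 = 316.6666667 m/min
Haul time = 3161 / 316.6666667 = 9.982105263 min
Convert return speed to m/min: 43 * 1000/60 = 716.6666667 m/min
Return time = 3161 / 716.6666667 = 4.410697674 min
Total cycle time:
= 6.7 + 9.982105263 + 2.2 + 4.410697674 + 0.8
= 24.0928 min

24.0928 min


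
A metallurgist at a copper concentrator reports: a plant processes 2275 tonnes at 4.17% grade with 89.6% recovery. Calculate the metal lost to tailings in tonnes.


9.8662 tonnes

Total metal in feed:
= 2275 * 4.17 / 100 = 94.8675 tonnes
Metal recovered:
= 94.8675 * 89.6 / 100 = 85.00128 tonnes
Metal lost to tailings:
= 94.8675 - 85.00128
= 9.8662 tonnes


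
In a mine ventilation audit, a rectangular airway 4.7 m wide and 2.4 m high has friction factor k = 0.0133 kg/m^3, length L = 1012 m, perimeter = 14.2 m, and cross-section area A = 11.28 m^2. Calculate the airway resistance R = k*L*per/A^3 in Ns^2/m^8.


Compute the numerator:
k * L * per = 0.0133 * 1012 * 14.2
= 191.12632
Compute the denominator:
A^3 = 11.28^3 = 1435.249152
Resistance:
R = 191.12632 / 1435.249152
= 0.1332 Ns^2/m^8

0.1332 Ns^2/m^8


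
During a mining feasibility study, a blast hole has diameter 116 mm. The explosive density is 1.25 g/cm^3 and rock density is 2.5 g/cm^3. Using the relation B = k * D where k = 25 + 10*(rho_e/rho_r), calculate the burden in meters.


3.48 m

First, compute k:
rho_e / rho_r = 1.25 / 2.5 = 0.5
k = 25 + 10 * 0.5 = 30
Then, compute burden:
B = k * D / 1000 = 30 * 116 / 1000
= 3480 / 1000
= 3.48 m


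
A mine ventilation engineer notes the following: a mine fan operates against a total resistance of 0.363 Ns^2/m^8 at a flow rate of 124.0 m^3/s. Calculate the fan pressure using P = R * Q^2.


5581.488 Pa

Compute Q^2:
Q^2 = 124.0^2 = 15376.0
Compute pressure:
P = R * Q^2 = 0.363 * 15376.0
= 5581.488 Pa


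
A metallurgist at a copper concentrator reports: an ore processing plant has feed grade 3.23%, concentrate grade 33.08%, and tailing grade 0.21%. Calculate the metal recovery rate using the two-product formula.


94.0958%

Using the two-product formula:
R = 100 * c * (f - t) / (f * (c - t))
Numerator = 100 * 33.08 * (3.23 - 0.21)
= 100 * 33.08 * 3.02
= 9990.16
Denominator = 3.23 * (33.08 - 0.21)
= 3.23 * 32.87
= 106.1701
R = 9990.16 / 106.1701
= 94.0958%


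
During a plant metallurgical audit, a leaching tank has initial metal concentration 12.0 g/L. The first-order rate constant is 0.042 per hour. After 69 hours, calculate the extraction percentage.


94.4867%

Compute the exponent:
-k * t = -0.042 * 69 = -2.898
Remaining concentration:
C = 12.0 * exp(-2.898)
= 12.0 * 0.05513337662
= 0.6616005194 g/L
Extracted = 12.0 - 0.6616005194 = 11.33839948 g/L
Extraction % = 11.33839948 / 12.0 * 100
= 94.4867%


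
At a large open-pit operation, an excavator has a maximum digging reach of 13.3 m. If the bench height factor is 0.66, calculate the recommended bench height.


8.778 m

Bench height = reach * factor
= 13.3 * 0.66
= 8.778 m


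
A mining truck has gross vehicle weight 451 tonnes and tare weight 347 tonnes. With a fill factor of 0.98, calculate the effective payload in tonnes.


Maximum payload = gross - tare
= 451 - 347 = 104 tonnes
Effective payload = max payload * fill factor
= 104 * 0.98
= 101.92 tonnes

101.92 tonnes


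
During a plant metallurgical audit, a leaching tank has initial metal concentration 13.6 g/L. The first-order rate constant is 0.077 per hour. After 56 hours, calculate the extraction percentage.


Compute the exponent:
-k * t = -0.077 * 56 = -4.312
Remaining concentration:
C = 13.6 * exp(-4.312)
= 13.6 * 0.01340670934
= 0.1823312471 g/L
Extracted = 13.6 - 0.1823312471 = 13.41766875 g/L
Extraction % = 13.41766875 / 13.6 * 100
= 98.6593%

98.6593%


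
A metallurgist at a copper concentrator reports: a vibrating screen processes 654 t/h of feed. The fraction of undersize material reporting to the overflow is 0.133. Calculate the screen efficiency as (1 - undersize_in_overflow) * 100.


Screen efficiency = (1 - fraction of undersize in overflow) * 100
= (1 - 0.133) * 100
= 0.867 * 100
= 86.7%

86.7%


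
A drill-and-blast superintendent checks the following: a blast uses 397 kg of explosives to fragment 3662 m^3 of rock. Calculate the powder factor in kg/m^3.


0.1084 kg/m^3

Powder factor = explosive mass / rock volume
= 397 / 3662
= 0.1084 kg/m^3


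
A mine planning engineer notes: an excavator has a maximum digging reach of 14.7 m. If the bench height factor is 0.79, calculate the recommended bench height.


Bench height = reach * factor
= 14.7 * 0.79
= 11.613 m

11.613 m


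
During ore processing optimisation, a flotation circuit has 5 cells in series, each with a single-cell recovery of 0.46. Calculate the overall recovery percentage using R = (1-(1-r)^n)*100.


95.4083%

Complement of single-cell recovery:
1 - r = 1 - 0.46 = 0.54
Raise to power n:
(1 - r)^5 = 0.54^5 = 0.0459165024
Overall recovery:
R = (1 - 0.0459165024) * 100
= 95.4083%


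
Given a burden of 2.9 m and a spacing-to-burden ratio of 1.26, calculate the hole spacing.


3.654 m

Spacing = burden * ratio
= 2.9 * 1.26
= 3.654 m


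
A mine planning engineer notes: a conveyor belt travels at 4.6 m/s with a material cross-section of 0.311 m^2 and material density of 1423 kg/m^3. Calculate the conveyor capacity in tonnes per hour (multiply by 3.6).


7328.6777 t/h

Volumetric flow = speed * area
= 4.6 * 0.311 = 1.4306 m^3/s
Mass flow = volumetric * density
= 1.4306 * 1423 = 2035.7438 kg/s
Convert to t/h: multiply by 3.6
Capacity = 2035.7438 * 3.6
= 7328.6777 t/h


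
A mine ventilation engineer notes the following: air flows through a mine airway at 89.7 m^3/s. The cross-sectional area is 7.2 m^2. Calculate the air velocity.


12.4583 m/s

Velocity = flow rate / cross-sectional area
= 89.7 / 7.2
= 12.4583 m/s


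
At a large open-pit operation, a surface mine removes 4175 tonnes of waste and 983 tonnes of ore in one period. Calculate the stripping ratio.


Stripping ratio = waste tonnage / ore tonnage
= 4175 / 983
= 4.2472

4.2472


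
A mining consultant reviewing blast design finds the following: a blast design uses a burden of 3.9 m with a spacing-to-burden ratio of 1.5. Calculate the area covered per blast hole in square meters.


22.815 m^2

First, find the spacing:
Spacing = burden * ratio = 3.9 * 1.5
= 5.85 m
Then, calculate the area:
Area = burden * spacing = 3.9 * 5.85
= 22.815 m^2


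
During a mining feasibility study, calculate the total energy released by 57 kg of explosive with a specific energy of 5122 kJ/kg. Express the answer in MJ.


291.954 MJ

Energy = mass * specific_energy / 1000
= 57 * 5122 / 1000
= 291954 / 1000
= 291.954 MJ


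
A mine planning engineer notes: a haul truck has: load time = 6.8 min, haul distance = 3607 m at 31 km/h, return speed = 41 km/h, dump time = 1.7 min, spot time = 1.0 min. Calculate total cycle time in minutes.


21.7598 min

Convert haul speed to m/min: 31 * 1000/60 = 516.6666667 m/min
Haul time = 3607 / 516.6666667 = 6.981290323 min
Convert return speed to m/min: 41 * 1000/60 = 683.3333333 m/min
Return time = 3607 / 683.3333333 = 5.278536585 min
Total cycle time:
= 6.8 + 6.981290323 + 1.7 + 5.278536585 + 1.0
= 21.7598 min


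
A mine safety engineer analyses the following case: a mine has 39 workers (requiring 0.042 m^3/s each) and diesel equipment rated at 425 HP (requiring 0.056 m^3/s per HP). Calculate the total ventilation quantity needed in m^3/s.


Airflow for workers:
Q_people = 39 * 0.042 = 1.638 m^3/s
Airflow for diesel equipment:
Q_diesel = 425 * 0.056 = 23.8 m^3/s
Total ventilation:
Q_total = 1.638 + 23.8
= 25.438 m^3/s

25.438 m^3/s


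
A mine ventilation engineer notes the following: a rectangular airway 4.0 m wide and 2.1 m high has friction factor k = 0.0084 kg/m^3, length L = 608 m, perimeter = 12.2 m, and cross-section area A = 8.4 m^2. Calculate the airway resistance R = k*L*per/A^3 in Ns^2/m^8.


0.1051 Ns^2/m^8

Compute the numerator:
k * L * per = 0.0084 * 608 * 12.2
= 62.30784
Compute the denominator:
A^3 = 8.4^3 = 592.704
Resistance:
R = 62.30784 / 592.704
= 0.1051 Ns^2/m^8


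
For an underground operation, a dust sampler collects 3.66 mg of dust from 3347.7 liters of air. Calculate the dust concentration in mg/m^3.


Convert liters to m^3: 1 m^3 = 1000 L
Concentration = mass / volume * 1000
= 3.66 / 3347.7 * 1000
= 0.001093287929 * 1000
= 1.0933 mg/m^3

1.0933 mg/m^3


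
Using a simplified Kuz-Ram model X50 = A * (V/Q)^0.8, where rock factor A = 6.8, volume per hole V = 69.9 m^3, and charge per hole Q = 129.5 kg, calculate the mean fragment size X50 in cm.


Compute V/Q:
V/Q = 69.9 / 129.5 = 0.5397683398
Raise to the power 0.8:
(V/Q)^0.8 = 0.5397683398^0.8 = 0.6106128308
Multiply by A:
X50 = 6.8 * 0.6106128308
= 4.1522 cm

4.1522 cm


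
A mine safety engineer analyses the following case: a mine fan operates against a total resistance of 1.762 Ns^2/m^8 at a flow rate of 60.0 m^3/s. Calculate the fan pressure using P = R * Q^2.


Compute Q^2:
Q^2 = 60.0^2 = 3600.0
Compute pressure:
P = R * Q^2 = 1.762 * 3600.0
= 6343.2 Pa

6343.2 Pa


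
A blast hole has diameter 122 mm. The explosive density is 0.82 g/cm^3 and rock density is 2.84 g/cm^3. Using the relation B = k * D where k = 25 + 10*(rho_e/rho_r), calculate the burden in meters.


3.4023 m

First, compute k:
rho_e / rho_r = 0.82 / 2.84 = 0.2887323944
k = 25 + 10 * 0.2887323944 = 27.88732394
Then, compute burden:
B = k * D / 1000 = 27.88732394 * 122 / 1000
= 3402.253521 / 1000
= 3.4023 m


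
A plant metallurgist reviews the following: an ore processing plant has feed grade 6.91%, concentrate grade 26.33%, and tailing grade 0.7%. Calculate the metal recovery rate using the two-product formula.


Using the two-product formula:
R = 100 * c * (f - t) / (f * (c - t))
Numerator = 100 * 26.33 * (6.91 - 0.7)
= 100 * 26.33 * 6.21
= 16350.93
Denominator = 6.91 * (26.33 - 0.7)
= 6.91 * 25.63
= 177.1033
R = 16350.93 / 177.1033
= 92.3243%

92.3243%


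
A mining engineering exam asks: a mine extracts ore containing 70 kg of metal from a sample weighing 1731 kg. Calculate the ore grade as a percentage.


Ore grade = (metal mass / ore mass) * 100
= (70 / 1731) * 100
= 0.04043905257 * 100
= 4.0439%

4.0439%


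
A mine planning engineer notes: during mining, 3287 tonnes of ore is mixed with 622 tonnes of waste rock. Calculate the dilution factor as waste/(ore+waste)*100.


15.912%

Total material = ore + waste
= 3287 + 622 = 3909 tonnes
Dilution = waste / total * 100
= 622 / 3909 * 100
= 0.1591199795 * 100
= 15.912%


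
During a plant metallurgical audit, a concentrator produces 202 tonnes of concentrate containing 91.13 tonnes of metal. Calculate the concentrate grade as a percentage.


Grade = (metal in concentrate / concentrate mass) * 100
= (91.13 / 202) * 100
= 0.4511386139 * 100
= 45.1139%

45.1139%


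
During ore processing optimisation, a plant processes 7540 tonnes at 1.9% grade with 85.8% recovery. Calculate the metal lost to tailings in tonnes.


20.3429 tonnes

Total metal in feed:
= 7540 * 1.9 / 100 = 143.26 tonnes
Metal recovered:
= 143.26 * 85.8 / 100 = 122.91708 tonnes
Metal lost to tailings:
= 143.26 - 122.91708
= 20.3429 tonnes


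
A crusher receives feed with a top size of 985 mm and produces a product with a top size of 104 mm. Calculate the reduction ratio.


9.4712

Reduction ratio = feed size / product size
= 985 / 104
= 9.4712


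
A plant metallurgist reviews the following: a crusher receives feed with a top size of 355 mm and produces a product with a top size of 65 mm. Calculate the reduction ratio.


Reduction ratio = feed size / product size
= 355 / 65
= 5.4615

5.4615


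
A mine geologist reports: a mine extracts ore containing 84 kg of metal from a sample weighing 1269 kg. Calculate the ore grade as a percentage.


6.6194%

Ore grade = (metal mass / ore mass) * 100
= (84 / 1269) * 100
= 0.06619385343 * 100
= 6.6194%


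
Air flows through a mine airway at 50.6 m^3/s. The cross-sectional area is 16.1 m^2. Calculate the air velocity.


Velocity = flow rate / cross-sectional area
= 50.6 / 16.1
= 3.1429 m/s

3.1429 m/s


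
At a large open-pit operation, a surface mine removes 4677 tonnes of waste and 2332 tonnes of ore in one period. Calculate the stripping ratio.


2.0056

Stripping ratio = waste tonnage / ore tonnage
= 4677 / 2332
= 2.0056


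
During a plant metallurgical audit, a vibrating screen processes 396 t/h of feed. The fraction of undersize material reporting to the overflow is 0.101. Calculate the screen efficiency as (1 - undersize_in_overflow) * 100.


89.9%

Screen efficiency = (1 - fraction of undersize in overflow) * 100
= (1 - 0.101) * 100
= 0.899 * 100
= 89.9%


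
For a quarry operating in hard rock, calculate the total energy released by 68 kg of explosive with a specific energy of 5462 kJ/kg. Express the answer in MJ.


Energy = mass * specific_energy / 1000
= 68 * 5462 / 1000
= 371416 / 1000
= 371.416 MJ

371.416 MJ


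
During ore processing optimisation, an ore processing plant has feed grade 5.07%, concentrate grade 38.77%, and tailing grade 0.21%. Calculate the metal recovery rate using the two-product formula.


Using the two-product formula:
R = 100 * c * (f - t) / (f * (c - t))
Numerator = 100 * 38.77 * (5.07 - 0.21)
= 100 * 38.77 * 4.86
= 18842.22
Denominator = 5.07 * (38.77 - 0.21)
= 5.07 * 38.56
= 195.4992
R = 18842.22 / 195.4992
= 96.38%

96.38%


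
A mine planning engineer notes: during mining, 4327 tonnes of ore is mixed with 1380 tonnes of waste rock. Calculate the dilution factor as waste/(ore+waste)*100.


24.1808%

Total material = ore + waste
= 4327 + 1380 = 5707 tonnes
Dilution = waste / total * 100
= 1380 / 5707 * 100
= 0.2418083056 * 100
= 24.1808%


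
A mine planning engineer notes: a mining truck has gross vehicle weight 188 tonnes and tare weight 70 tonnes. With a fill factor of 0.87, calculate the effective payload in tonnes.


102.66 tonnes

Maximum payload = gross - tare
= 188 - 70 = 118 tonnes
Effective payload = max payload * fill factor
= 118 * 0.87
= 102.66 tonnes


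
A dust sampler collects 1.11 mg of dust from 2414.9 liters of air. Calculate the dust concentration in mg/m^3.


0.4596 mg/m^3

Convert liters to m^3: 1 m^3 = 1000 L
Concentration = mass / volume * 1000
= 1.11 / 2414.9 * 1000
= 0.0004596463622 * 1000
= 0.4596 mg/m^3


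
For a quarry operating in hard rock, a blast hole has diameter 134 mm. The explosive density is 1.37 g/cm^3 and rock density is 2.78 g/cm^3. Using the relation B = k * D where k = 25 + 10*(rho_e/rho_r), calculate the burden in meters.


4.0104 m

First, compute k:
rho_e / rho_r = 1.37 / 2.78 = 0.4928057554
k = 25 + 10 * 0.4928057554 = 29.92805755
Then, compute burden:
B = k * D / 1000 = 29.92805755 * 134 / 1000
= 4010.359712 / 1000
= 4.0104 m


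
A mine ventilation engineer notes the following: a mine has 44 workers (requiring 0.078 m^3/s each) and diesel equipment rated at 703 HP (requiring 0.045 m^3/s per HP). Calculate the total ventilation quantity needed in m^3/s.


Airflow for workers:
Q_people = 44 * 0.078 = 3.432 m^3/s
Airflow for diesel equipment:
Q_diesel = 703 * 0.045 = 31.635 m^3/s
Total ventilation:
Q_total = 3.432 + 31.635
= 35.067 m^3/s

35.067 m^3/s


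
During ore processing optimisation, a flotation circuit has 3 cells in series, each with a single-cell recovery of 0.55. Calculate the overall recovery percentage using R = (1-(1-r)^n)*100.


Complement of single-cell recovery:
1 - r = 1 - 0.55 = 0.45
Raise to power n:
(1 - r)^3 = 0.45^3 = 0.091125
Overall recovery:
R = (1 - 0.091125) * 100
= 90.8875%

90.8875%


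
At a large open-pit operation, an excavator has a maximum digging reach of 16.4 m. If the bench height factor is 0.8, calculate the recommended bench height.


13.12 m

Bench height = reach * factor
= 16.4 * 0.8
= 13.12 m


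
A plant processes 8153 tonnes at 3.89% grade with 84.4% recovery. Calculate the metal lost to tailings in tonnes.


49.4757 tonnes

Total metal in feed:
= 8153 * 3.89 / 100 = 317.1517 tonnes
Metal recovered:
= 317.1517 * 84.4 / 100 = 267.6760348 tonnes
Metal lost to tailings:
= 317.1517 - 267.6760348
= 49.4757 tonnes


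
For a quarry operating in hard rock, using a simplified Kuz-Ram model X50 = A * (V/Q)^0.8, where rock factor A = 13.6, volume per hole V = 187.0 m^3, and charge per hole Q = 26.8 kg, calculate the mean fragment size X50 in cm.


Compute V/Q:
V/Q = 187.0 / 26.8 = 6.97761194
Raise to the power 0.8:
(V/Q)^0.8 = 6.97761194^0.8 = 4.731136192
Multiply by A:
X50 = 13.6 * 4.731136192
= 64.3435 cm

64.3435 cm


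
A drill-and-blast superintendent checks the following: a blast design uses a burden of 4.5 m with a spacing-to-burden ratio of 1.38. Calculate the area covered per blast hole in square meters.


First, find the spacing:
Spacing = burden * ratio = 4.5 * 1.38
= 6.21 m
Then, calculate the area:
Area = burden * spacing = 4.5 * 6.21
= 27.945 m^2

27.945 m^2


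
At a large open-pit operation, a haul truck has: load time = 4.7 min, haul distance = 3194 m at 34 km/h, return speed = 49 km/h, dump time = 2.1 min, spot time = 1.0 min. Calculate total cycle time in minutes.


Convert haul speed to m/min: 34 * 1000/60 = 566.6666667 m/min
Haul time = 3194 / 566.6666667 = 5.636470588 min
Convert return speed to m/min: 49 * 1000/60 = 816.6666667 m/min
Return time = 3194 / 816.6666667 = 3.911020408 min
Total cycle time:
= 4.7 + 5.636470588 + 2.1 + 3.911020408 + 1.0
= 17.3475 min

17.3475 min


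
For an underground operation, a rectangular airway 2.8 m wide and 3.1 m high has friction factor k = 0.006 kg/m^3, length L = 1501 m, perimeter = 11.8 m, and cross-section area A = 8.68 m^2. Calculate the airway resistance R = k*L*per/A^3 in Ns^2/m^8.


0.1625 Ns^2/m^8

Compute the numerator:
k * L * per = 0.006 * 1501 * 11.8
= 106.2708
Compute the denominator:
A^3 = 8.68^3 = 653.972032
Resistance:
R = 106.2708 / 653.972032
= 0.1625 Ns^2/m^8


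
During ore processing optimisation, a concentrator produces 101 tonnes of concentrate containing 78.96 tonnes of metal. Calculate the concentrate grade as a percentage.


78.1782%

Grade = (metal in concentrate / concentrate mass) * 100
= (78.96 / 101) * 100
= 0.7817821782 * 100
= 78.1782%


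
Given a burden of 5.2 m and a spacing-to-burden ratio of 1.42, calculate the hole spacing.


7.384 m

Spacing = burden * ratio
= 5.2 * 1.42
= 7.384 m


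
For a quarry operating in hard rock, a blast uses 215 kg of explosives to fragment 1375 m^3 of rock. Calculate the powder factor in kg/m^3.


0.1564 kg/m^3

Powder factor = explosive mass / rock volume
= 215 / 1375
= 0.1564 kg/m^3


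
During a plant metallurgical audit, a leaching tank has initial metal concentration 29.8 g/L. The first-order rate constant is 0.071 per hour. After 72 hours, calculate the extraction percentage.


Compute the exponent:
-k * t = -0.071 * 72 = -5.112
Remaining concentration:
C = 29.8 * exp(-5.112)
= 29.8 * 0.006024022822
= 0.1795158801 g/L
Extracted = 29.8 - 0.1795158801 = 29.62048412 g/L
Extraction % = 29.62048412 / 29.8 * 100
= 99.3976%

99.3976%


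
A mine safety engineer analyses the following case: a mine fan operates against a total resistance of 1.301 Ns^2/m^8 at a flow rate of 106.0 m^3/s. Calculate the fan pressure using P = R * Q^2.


14618.036 Pa

Compute Q^2:
Q^2 = 106.0^2 = 11236.0
Compute pressure:
P = R * Q^2 = 1.301 * 11236.0
= 14618.036 Pa


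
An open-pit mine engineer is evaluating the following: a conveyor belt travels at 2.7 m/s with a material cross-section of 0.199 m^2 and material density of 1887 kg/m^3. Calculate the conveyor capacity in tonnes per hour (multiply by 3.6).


Volumetric flow = speed * area
= 2.7 * 0.199 = 0.5373 m^3/s
Mass flow = volumetric * density
= 0.5373 * 1887 = 1013.8851 kg/s
Convert to t/h: multiply by 3.6
Capacity = 1013.8851 * 3.6
= 3649.9864 t/h

3649.9864 t/h


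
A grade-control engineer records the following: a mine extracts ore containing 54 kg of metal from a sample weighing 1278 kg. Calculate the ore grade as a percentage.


Ore grade = (metal mass / ore mass) * 100
= (54 / 1278) * 100
= 0.04225352113 * 100
= 4.2254%

4.2254%


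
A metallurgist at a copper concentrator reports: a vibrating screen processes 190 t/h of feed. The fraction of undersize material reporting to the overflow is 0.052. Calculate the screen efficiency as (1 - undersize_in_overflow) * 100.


94.8%

Screen efficiency = (1 - fraction of undersize in overflow) * 100
= (1 - 0.052) * 100
= 0.948 * 100
= 94.8%


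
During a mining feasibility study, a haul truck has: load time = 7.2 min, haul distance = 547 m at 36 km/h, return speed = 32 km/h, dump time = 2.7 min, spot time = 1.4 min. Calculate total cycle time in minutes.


13.2373 min

Convert haul speed to m/min: 36 * 1000/60 = 600 m/min
Haul time = 547 / 600 = 0.9116666667 min
Convert return speed to m/min: 32 * 1000/60 = 533.3333333 m/min
Return time = 547 / 533.3333333 = 1.025625 min
Total cycle time:
= 7.2 + 0.9116666667 + 2.7 + 1.025625 + 1.4
= 13.2373 min
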